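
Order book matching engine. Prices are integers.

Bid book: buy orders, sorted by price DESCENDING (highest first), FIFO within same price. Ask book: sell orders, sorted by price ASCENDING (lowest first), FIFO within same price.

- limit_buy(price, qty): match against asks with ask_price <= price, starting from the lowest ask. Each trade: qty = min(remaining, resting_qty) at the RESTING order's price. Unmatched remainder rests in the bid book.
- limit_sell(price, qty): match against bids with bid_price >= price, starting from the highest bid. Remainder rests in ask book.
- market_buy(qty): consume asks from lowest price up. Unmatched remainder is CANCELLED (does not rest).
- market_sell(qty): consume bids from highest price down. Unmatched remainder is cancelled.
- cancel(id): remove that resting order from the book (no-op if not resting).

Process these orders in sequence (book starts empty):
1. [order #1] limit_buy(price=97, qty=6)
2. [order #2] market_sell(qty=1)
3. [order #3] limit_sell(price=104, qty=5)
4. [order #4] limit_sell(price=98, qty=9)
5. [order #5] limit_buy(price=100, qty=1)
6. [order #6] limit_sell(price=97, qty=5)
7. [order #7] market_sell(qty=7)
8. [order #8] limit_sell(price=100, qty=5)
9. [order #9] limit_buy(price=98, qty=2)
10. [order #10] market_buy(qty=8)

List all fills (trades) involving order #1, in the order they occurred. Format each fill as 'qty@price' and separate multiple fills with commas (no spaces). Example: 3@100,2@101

Answer: 1@97,5@97

Derivation:
After op 1 [order #1] limit_buy(price=97, qty=6): fills=none; bids=[#1:6@97] asks=[-]
After op 2 [order #2] market_sell(qty=1): fills=#1x#2:1@97; bids=[#1:5@97] asks=[-]
After op 3 [order #3] limit_sell(price=104, qty=5): fills=none; bids=[#1:5@97] asks=[#3:5@104]
After op 4 [order #4] limit_sell(price=98, qty=9): fills=none; bids=[#1:5@97] asks=[#4:9@98 #3:5@104]
After op 5 [order #5] limit_buy(price=100, qty=1): fills=#5x#4:1@98; bids=[#1:5@97] asks=[#4:8@98 #3:5@104]
After op 6 [order #6] limit_sell(price=97, qty=5): fills=#1x#6:5@97; bids=[-] asks=[#4:8@98 #3:5@104]
After op 7 [order #7] market_sell(qty=7): fills=none; bids=[-] asks=[#4:8@98 #3:5@104]
After op 8 [order #8] limit_sell(price=100, qty=5): fills=none; bids=[-] asks=[#4:8@98 #8:5@100 #3:5@104]
After op 9 [order #9] limit_buy(price=98, qty=2): fills=#9x#4:2@98; bids=[-] asks=[#4:6@98 #8:5@100 #3:5@104]
After op 10 [order #10] market_buy(qty=8): fills=#10x#4:6@98 #10x#8:2@100; bids=[-] asks=[#8:3@100 #3:5@104]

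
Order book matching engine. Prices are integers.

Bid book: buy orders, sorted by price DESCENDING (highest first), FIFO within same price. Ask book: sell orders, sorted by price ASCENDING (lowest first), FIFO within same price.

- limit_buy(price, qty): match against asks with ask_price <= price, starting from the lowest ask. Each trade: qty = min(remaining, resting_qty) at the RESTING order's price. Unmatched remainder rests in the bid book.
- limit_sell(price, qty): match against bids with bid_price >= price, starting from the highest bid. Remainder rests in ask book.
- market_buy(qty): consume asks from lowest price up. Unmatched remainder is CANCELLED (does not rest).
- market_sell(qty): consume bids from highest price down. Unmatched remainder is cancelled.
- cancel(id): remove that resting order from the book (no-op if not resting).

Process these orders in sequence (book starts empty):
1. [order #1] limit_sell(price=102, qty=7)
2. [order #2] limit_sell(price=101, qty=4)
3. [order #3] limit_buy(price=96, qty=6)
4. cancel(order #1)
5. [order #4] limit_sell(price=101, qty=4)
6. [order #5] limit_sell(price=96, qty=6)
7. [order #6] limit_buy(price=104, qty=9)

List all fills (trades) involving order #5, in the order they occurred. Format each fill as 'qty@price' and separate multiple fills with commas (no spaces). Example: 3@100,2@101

Answer: 6@96

Derivation:
After op 1 [order #1] limit_sell(price=102, qty=7): fills=none; bids=[-] asks=[#1:7@102]
After op 2 [order #2] limit_sell(price=101, qty=4): fills=none; bids=[-] asks=[#2:4@101 #1:7@102]
After op 3 [order #3] limit_buy(price=96, qty=6): fills=none; bids=[#3:6@96] asks=[#2:4@101 #1:7@102]
After op 4 cancel(order #1): fills=none; bids=[#3:6@96] asks=[#2:4@101]
After op 5 [order #4] limit_sell(price=101, qty=4): fills=none; bids=[#3:6@96] asks=[#2:4@101 #4:4@101]
After op 6 [order #5] limit_sell(price=96, qty=6): fills=#3x#5:6@96; bids=[-] asks=[#2:4@101 #4:4@101]
After op 7 [order #6] limit_buy(price=104, qty=9): fills=#6x#2:4@101 #6x#4:4@101; bids=[#6:1@104] asks=[-]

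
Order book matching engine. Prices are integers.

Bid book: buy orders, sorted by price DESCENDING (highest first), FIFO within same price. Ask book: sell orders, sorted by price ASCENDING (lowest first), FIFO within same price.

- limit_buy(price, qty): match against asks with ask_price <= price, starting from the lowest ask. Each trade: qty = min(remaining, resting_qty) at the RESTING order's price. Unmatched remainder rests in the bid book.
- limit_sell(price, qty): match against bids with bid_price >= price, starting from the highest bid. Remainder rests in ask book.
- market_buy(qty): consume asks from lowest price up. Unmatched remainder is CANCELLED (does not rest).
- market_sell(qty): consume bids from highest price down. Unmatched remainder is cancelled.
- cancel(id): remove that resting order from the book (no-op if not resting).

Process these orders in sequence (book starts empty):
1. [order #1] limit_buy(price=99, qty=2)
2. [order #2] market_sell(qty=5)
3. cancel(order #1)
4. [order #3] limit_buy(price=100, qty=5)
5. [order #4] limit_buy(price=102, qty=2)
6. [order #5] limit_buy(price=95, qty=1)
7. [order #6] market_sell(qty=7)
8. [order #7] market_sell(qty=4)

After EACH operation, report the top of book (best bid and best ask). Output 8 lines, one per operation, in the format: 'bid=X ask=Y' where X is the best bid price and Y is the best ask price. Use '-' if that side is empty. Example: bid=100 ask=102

After op 1 [order #1] limit_buy(price=99, qty=2): fills=none; bids=[#1:2@99] asks=[-]
After op 2 [order #2] market_sell(qty=5): fills=#1x#2:2@99; bids=[-] asks=[-]
After op 3 cancel(order #1): fills=none; bids=[-] asks=[-]
After op 4 [order #3] limit_buy(price=100, qty=5): fills=none; bids=[#3:5@100] asks=[-]
After op 5 [order #4] limit_buy(price=102, qty=2): fills=none; bids=[#4:2@102 #3:5@100] asks=[-]
After op 6 [order #5] limit_buy(price=95, qty=1): fills=none; bids=[#4:2@102 #3:5@100 #5:1@95] asks=[-]
After op 7 [order #6] market_sell(qty=7): fills=#4x#6:2@102 #3x#6:5@100; bids=[#5:1@95] asks=[-]
After op 8 [order #7] market_sell(qty=4): fills=#5x#7:1@95; bids=[-] asks=[-]

Answer: bid=99 ask=-
bid=- ask=-
bid=- ask=-
bid=100 ask=-
bid=102 ask=-
bid=102 ask=-
bid=95 ask=-
bid=- ask=-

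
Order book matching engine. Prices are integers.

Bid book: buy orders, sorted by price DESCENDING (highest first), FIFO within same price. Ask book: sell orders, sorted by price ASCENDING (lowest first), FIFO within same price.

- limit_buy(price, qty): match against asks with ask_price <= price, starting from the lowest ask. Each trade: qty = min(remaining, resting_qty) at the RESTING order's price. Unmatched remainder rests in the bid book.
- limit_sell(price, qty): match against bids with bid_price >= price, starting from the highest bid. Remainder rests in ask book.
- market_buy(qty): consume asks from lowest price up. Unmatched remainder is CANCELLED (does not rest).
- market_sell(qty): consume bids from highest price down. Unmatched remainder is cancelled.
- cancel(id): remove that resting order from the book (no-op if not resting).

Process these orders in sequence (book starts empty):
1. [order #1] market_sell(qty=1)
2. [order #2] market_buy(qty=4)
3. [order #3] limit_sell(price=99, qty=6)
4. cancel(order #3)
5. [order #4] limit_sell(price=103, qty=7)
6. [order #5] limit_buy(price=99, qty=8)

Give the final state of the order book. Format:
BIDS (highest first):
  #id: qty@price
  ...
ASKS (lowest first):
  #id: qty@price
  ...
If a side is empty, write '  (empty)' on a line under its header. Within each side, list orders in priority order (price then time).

Answer: BIDS (highest first):
  #5: 8@99
ASKS (lowest first):
  #4: 7@103

Derivation:
After op 1 [order #1] market_sell(qty=1): fills=none; bids=[-] asks=[-]
After op 2 [order #2] market_buy(qty=4): fills=none; bids=[-] asks=[-]
After op 3 [order #3] limit_sell(price=99, qty=6): fills=none; bids=[-] asks=[#3:6@99]
After op 4 cancel(order #3): fills=none; bids=[-] asks=[-]
After op 5 [order #4] limit_sell(price=103, qty=7): fills=none; bids=[-] asks=[#4:7@103]
After op 6 [order #5] limit_buy(price=99, qty=8): fills=none; bids=[#5:8@99] asks=[#4:7@103]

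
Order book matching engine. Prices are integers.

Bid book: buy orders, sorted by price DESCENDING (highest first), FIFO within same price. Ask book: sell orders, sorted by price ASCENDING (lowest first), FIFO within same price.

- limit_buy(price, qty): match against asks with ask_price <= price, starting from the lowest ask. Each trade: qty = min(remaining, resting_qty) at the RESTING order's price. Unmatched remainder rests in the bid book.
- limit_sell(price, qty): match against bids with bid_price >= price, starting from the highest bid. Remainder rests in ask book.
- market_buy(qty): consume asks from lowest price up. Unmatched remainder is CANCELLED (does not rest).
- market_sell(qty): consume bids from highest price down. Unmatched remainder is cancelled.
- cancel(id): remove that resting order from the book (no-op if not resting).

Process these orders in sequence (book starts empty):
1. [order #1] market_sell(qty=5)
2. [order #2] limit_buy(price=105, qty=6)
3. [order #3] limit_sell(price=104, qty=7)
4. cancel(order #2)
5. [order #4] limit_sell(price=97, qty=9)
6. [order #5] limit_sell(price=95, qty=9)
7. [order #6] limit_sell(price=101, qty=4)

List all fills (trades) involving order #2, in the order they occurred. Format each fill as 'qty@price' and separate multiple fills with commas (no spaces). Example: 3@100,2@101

Answer: 6@105

Derivation:
After op 1 [order #1] market_sell(qty=5): fills=none; bids=[-] asks=[-]
After op 2 [order #2] limit_buy(price=105, qty=6): fills=none; bids=[#2:6@105] asks=[-]
After op 3 [order #3] limit_sell(price=104, qty=7): fills=#2x#3:6@105; bids=[-] asks=[#3:1@104]
After op 4 cancel(order #2): fills=none; bids=[-] asks=[#3:1@104]
After op 5 [order #4] limit_sell(price=97, qty=9): fills=none; bids=[-] asks=[#4:9@97 #3:1@104]
After op 6 [order #5] limit_sell(price=95, qty=9): fills=none; bids=[-] asks=[#5:9@95 #4:9@97 #3:1@104]
After op 7 [order #6] limit_sell(price=101, qty=4): fills=none; bids=[-] asks=[#5:9@95 #4:9@97 #6:4@101 #3:1@104]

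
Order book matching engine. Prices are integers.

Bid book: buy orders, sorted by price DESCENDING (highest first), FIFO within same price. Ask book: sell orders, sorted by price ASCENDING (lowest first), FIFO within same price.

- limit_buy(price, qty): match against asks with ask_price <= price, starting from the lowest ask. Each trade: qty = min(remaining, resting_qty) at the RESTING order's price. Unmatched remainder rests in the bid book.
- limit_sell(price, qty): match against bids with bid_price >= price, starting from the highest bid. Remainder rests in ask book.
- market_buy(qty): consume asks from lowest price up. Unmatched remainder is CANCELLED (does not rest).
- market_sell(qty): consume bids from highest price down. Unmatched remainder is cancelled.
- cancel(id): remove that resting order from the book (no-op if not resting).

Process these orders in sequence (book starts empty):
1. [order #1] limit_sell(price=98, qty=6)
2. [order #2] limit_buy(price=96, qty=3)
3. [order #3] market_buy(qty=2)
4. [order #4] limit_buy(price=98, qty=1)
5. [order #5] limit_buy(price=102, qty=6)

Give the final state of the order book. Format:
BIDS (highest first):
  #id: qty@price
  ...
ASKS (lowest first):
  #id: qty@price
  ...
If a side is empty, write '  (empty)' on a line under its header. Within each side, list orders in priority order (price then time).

After op 1 [order #1] limit_sell(price=98, qty=6): fills=none; bids=[-] asks=[#1:6@98]
After op 2 [order #2] limit_buy(price=96, qty=3): fills=none; bids=[#2:3@96] asks=[#1:6@98]
After op 3 [order #3] market_buy(qty=2): fills=#3x#1:2@98; bids=[#2:3@96] asks=[#1:4@98]
After op 4 [order #4] limit_buy(price=98, qty=1): fills=#4x#1:1@98; bids=[#2:3@96] asks=[#1:3@98]
After op 5 [order #5] limit_buy(price=102, qty=6): fills=#5x#1:3@98; bids=[#5:3@102 #2:3@96] asks=[-]

Answer: BIDS (highest first):
  #5: 3@102
  #2: 3@96
ASKS (lowest first):
  (empty)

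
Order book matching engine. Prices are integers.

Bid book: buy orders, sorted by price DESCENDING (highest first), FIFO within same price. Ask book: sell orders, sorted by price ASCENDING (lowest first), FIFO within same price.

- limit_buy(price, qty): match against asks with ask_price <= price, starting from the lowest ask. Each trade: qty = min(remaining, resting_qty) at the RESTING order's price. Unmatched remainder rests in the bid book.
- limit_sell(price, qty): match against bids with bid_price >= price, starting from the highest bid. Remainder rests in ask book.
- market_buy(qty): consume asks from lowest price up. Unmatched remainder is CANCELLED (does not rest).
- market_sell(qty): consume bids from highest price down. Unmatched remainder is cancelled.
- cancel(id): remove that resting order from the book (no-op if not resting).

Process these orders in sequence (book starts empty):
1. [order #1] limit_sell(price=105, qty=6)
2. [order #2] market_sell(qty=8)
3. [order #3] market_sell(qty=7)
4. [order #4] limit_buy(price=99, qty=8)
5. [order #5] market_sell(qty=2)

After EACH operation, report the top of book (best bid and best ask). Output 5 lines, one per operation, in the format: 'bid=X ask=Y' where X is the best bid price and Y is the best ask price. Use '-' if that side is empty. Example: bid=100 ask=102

Answer: bid=- ask=105
bid=- ask=105
bid=- ask=105
bid=99 ask=105
bid=99 ask=105

Derivation:
After op 1 [order #1] limit_sell(price=105, qty=6): fills=none; bids=[-] asks=[#1:6@105]
After op 2 [order #2] market_sell(qty=8): fills=none; bids=[-] asks=[#1:6@105]
After op 3 [order #3] market_sell(qty=7): fills=none; bids=[-] asks=[#1:6@105]
After op 4 [order #4] limit_buy(price=99, qty=8): fills=none; bids=[#4:8@99] asks=[#1:6@105]
After op 5 [order #5] market_sell(qty=2): fills=#4x#5:2@99; bids=[#4:6@99] asks=[#1:6@105]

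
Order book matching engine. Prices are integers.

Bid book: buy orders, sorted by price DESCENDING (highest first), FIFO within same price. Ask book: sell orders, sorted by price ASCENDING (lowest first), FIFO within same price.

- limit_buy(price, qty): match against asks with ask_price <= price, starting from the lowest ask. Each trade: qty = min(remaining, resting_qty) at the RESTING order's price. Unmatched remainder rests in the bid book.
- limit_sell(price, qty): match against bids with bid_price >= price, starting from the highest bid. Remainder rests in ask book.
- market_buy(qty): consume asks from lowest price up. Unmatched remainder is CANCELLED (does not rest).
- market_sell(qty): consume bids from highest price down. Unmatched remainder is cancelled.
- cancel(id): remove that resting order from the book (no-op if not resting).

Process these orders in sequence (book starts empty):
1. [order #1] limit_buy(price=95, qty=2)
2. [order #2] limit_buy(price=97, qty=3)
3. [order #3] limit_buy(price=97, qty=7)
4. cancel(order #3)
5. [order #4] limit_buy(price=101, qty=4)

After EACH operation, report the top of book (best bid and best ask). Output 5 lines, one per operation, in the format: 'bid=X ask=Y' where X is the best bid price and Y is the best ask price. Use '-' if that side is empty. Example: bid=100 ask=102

After op 1 [order #1] limit_buy(price=95, qty=2): fills=none; bids=[#1:2@95] asks=[-]
After op 2 [order #2] limit_buy(price=97, qty=3): fills=none; bids=[#2:3@97 #1:2@95] asks=[-]
After op 3 [order #3] limit_buy(price=97, qty=7): fills=none; bids=[#2:3@97 #3:7@97 #1:2@95] asks=[-]
After op 4 cancel(order #3): fills=none; bids=[#2:3@97 #1:2@95] asks=[-]
After op 5 [order #4] limit_buy(price=101, qty=4): fills=none; bids=[#4:4@101 #2:3@97 #1:2@95] asks=[-]

Answer: bid=95 ask=-
bid=97 ask=-
bid=97 ask=-
bid=97 ask=-
bid=101 ask=-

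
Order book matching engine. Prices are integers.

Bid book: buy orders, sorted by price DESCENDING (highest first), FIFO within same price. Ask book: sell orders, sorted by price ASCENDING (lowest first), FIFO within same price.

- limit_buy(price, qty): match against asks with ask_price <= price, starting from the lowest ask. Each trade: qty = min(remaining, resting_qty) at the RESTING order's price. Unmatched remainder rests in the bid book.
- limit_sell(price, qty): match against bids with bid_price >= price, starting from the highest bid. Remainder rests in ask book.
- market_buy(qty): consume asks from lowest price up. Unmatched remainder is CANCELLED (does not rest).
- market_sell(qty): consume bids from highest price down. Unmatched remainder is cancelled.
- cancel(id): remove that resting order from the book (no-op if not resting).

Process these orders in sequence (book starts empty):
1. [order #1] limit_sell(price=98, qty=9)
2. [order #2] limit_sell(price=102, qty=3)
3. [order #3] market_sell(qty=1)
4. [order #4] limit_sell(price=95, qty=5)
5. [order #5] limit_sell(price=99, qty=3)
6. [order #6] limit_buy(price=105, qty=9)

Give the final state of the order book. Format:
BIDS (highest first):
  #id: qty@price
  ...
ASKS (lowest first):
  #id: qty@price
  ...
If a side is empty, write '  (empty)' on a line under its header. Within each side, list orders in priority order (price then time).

Answer: BIDS (highest first):
  (empty)
ASKS (lowest first):
  #1: 5@98
  #5: 3@99
  #2: 3@102

Derivation:
After op 1 [order #1] limit_sell(price=98, qty=9): fills=none; bids=[-] asks=[#1:9@98]
After op 2 [order #2] limit_sell(price=102, qty=3): fills=none; bids=[-] asks=[#1:9@98 #2:3@102]
After op 3 [order #3] market_sell(qty=1): fills=none; bids=[-] asks=[#1:9@98 #2:3@102]
After op 4 [order #4] limit_sell(price=95, qty=5): fills=none; bids=[-] asks=[#4:5@95 #1:9@98 #2:3@102]
After op 5 [order #5] limit_sell(price=99, qty=3): fills=none; bids=[-] asks=[#4:5@95 #1:9@98 #5:3@99 #2:3@102]
After op 6 [order #6] limit_buy(price=105, qty=9): fills=#6x#4:5@95 #6x#1:4@98; bids=[-] asks=[#1:5@98 #5:3@99 #2:3@102]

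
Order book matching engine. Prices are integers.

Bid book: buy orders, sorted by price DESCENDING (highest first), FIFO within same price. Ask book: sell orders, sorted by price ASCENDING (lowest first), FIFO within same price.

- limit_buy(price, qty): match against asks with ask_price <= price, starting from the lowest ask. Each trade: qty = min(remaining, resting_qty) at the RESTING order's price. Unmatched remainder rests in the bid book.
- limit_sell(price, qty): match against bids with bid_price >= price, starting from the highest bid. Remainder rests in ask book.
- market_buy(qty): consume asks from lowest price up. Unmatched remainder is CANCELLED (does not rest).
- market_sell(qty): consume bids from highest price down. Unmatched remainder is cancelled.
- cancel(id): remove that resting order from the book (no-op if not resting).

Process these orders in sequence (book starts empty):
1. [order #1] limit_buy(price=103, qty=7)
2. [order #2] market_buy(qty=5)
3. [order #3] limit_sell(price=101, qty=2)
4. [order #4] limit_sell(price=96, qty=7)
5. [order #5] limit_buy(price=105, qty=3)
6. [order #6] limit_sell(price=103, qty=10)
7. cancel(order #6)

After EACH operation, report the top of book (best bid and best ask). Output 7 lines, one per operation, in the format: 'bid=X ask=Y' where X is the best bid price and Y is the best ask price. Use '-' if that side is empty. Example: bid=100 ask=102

After op 1 [order #1] limit_buy(price=103, qty=7): fills=none; bids=[#1:7@103] asks=[-]
After op 2 [order #2] market_buy(qty=5): fills=none; bids=[#1:7@103] asks=[-]
After op 3 [order #3] limit_sell(price=101, qty=2): fills=#1x#3:2@103; bids=[#1:5@103] asks=[-]
After op 4 [order #4] limit_sell(price=96, qty=7): fills=#1x#4:5@103; bids=[-] asks=[#4:2@96]
After op 5 [order #5] limit_buy(price=105, qty=3): fills=#5x#4:2@96; bids=[#5:1@105] asks=[-]
After op 6 [order #6] limit_sell(price=103, qty=10): fills=#5x#6:1@105; bids=[-] asks=[#6:9@103]
After op 7 cancel(order #6): fills=none; bids=[-] asks=[-]

Answer: bid=103 ask=-
bid=103 ask=-
bid=103 ask=-
bid=- ask=96
bid=105 ask=-
bid=- ask=103
bid=- ask=-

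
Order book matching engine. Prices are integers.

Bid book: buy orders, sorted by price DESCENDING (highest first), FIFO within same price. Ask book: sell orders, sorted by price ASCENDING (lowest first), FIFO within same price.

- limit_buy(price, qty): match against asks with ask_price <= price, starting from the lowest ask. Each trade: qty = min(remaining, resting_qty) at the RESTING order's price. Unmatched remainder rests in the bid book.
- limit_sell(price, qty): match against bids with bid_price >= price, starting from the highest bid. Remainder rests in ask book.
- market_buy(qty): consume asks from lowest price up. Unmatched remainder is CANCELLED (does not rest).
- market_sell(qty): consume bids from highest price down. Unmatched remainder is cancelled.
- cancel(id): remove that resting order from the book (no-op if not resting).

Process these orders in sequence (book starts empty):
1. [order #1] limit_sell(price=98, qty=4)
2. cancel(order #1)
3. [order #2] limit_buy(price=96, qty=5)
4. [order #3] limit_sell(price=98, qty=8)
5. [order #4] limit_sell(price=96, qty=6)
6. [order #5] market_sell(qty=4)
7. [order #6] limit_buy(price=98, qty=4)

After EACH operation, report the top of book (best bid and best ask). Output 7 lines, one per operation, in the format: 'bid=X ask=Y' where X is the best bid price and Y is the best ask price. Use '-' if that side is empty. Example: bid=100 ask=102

After op 1 [order #1] limit_sell(price=98, qty=4): fills=none; bids=[-] asks=[#1:4@98]
After op 2 cancel(order #1): fills=none; bids=[-] asks=[-]
After op 3 [order #2] limit_buy(price=96, qty=5): fills=none; bids=[#2:5@96] asks=[-]
After op 4 [order #3] limit_sell(price=98, qty=8): fills=none; bids=[#2:5@96] asks=[#3:8@98]
After op 5 [order #4] limit_sell(price=96, qty=6): fills=#2x#4:5@96; bids=[-] asks=[#4:1@96 #3:8@98]
After op 6 [order #5] market_sell(qty=4): fills=none; bids=[-] asks=[#4:1@96 #3:8@98]
After op 7 [order #6] limit_buy(price=98, qty=4): fills=#6x#4:1@96 #6x#3:3@98; bids=[-] asks=[#3:5@98]

Answer: bid=- ask=98
bid=- ask=-
bid=96 ask=-
bid=96 ask=98
bid=- ask=96
bid=- ask=96
bid=- ask=98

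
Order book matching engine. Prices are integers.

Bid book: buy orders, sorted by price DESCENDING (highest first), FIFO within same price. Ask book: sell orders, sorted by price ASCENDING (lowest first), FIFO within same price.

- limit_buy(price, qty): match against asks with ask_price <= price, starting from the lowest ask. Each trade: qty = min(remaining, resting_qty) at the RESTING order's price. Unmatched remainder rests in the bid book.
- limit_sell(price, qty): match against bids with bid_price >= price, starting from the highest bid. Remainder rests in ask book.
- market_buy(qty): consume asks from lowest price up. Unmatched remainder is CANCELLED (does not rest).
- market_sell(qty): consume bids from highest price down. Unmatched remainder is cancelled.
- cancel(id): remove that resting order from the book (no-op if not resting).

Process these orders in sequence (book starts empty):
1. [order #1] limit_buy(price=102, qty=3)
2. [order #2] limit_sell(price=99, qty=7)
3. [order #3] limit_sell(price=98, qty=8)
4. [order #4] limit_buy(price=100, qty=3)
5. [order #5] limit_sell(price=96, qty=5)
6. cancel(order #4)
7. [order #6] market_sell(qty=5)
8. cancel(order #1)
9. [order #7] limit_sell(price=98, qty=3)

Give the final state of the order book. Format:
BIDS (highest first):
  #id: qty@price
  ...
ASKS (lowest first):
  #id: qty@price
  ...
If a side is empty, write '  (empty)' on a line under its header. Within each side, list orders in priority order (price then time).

Answer: BIDS (highest first):
  (empty)
ASKS (lowest first):
  #5: 5@96
  #3: 5@98
  #7: 3@98
  #2: 4@99

Derivation:
After op 1 [order #1] limit_buy(price=102, qty=3): fills=none; bids=[#1:3@102] asks=[-]
After op 2 [order #2] limit_sell(price=99, qty=7): fills=#1x#2:3@102; bids=[-] asks=[#2:4@99]
After op 3 [order #3] limit_sell(price=98, qty=8): fills=none; bids=[-] asks=[#3:8@98 #2:4@99]
After op 4 [order #4] limit_buy(price=100, qty=3): fills=#4x#3:3@98; bids=[-] asks=[#3:5@98 #2:4@99]
After op 5 [order #5] limit_sell(price=96, qty=5): fills=none; bids=[-] asks=[#5:5@96 #3:5@98 #2:4@99]
After op 6 cancel(order #4): fills=none; bids=[-] asks=[#5:5@96 #3:5@98 #2:4@99]
After op 7 [order #6] market_sell(qty=5): fills=none; bids=[-] asks=[#5:5@96 #3:5@98 #2:4@99]
After op 8 cancel(order #1): fills=none; bids=[-] asks=[#5:5@96 #3:5@98 #2:4@99]
After op 9 [order #7] limit_sell(price=98, qty=3): fills=none; bids=[-] asks=[#5:5@96 #3:5@98 #7:3@98 #2:4@99]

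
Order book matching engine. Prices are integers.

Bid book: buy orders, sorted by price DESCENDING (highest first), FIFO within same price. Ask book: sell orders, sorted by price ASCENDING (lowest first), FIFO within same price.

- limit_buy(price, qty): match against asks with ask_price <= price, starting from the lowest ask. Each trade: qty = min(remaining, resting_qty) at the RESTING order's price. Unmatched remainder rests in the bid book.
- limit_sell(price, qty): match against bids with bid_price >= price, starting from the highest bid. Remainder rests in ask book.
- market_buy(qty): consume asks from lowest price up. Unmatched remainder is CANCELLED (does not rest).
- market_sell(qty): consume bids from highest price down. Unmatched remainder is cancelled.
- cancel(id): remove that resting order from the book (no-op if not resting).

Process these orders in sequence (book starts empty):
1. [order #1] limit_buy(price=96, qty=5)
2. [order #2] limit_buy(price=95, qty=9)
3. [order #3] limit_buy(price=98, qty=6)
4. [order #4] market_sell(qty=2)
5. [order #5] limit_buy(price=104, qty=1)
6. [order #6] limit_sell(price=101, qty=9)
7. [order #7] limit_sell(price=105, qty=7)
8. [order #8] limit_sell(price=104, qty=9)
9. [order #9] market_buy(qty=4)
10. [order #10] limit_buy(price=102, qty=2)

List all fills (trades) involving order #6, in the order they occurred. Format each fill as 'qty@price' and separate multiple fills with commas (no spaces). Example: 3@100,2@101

Answer: 1@104,4@101,2@101

Derivation:
After op 1 [order #1] limit_buy(price=96, qty=5): fills=none; bids=[#1:5@96] asks=[-]
After op 2 [order #2] limit_buy(price=95, qty=9): fills=none; bids=[#1:5@96 #2:9@95] asks=[-]
After op 3 [order #3] limit_buy(price=98, qty=6): fills=none; bids=[#3:6@98 #1:5@96 #2:9@95] asks=[-]
After op 4 [order #4] market_sell(qty=2): fills=#3x#4:2@98; bids=[#3:4@98 #1:5@96 #2:9@95] asks=[-]
After op 5 [order #5] limit_buy(price=104, qty=1): fills=none; bids=[#5:1@104 #3:4@98 #1:5@96 #2:9@95] asks=[-]
After op 6 [order #6] limit_sell(price=101, qty=9): fills=#5x#6:1@104; bids=[#3:4@98 #1:5@96 #2:9@95] asks=[#6:8@101]
After op 7 [order #7] limit_sell(price=105, qty=7): fills=none; bids=[#3:4@98 #1:5@96 #2:9@95] asks=[#6:8@101 #7:7@105]
After op 8 [order #8] limit_sell(price=104, qty=9): fills=none; bids=[#3:4@98 #1:5@96 #2:9@95] asks=[#6:8@101 #8:9@104 #7:7@105]
After op 9 [order #9] market_buy(qty=4): fills=#9x#6:4@101; bids=[#3:4@98 #1:5@96 #2:9@95] asks=[#6:4@101 #8:9@104 #7:7@105]
After op 10 [order #10] limit_buy(price=102, qty=2): fills=#10x#6:2@101; bids=[#3:4@98 #1:5@96 #2:9@95] asks=[#6:2@101 #8:9@104 #7:7@105]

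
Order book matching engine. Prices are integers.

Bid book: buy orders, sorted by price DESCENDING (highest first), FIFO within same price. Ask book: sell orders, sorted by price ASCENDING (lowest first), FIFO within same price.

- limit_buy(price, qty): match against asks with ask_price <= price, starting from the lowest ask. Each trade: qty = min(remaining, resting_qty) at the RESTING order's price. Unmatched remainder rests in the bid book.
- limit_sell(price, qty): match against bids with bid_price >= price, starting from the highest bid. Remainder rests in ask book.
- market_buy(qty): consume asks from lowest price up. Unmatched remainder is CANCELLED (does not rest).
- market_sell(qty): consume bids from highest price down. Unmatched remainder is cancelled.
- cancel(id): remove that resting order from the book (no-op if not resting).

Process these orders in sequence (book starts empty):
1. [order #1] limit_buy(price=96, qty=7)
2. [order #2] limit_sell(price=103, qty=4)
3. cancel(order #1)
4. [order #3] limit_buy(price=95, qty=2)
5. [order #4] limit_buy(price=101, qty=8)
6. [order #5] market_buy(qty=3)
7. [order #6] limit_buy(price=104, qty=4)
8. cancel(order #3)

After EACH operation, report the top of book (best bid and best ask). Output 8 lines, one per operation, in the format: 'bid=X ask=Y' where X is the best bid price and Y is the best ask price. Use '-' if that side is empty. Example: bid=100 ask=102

Answer: bid=96 ask=-
bid=96 ask=103
bid=- ask=103
bid=95 ask=103
bid=101 ask=103
bid=101 ask=103
bid=104 ask=-
bid=104 ask=-

Derivation:
After op 1 [order #1] limit_buy(price=96, qty=7): fills=none; bids=[#1:7@96] asks=[-]
After op 2 [order #2] limit_sell(price=103, qty=4): fills=none; bids=[#1:7@96] asks=[#2:4@103]
After op 3 cancel(order #1): fills=none; bids=[-] asks=[#2:4@103]
After op 4 [order #3] limit_buy(price=95, qty=2): fills=none; bids=[#3:2@95] asks=[#2:4@103]
After op 5 [order #4] limit_buy(price=101, qty=8): fills=none; bids=[#4:8@101 #3:2@95] asks=[#2:4@103]
After op 6 [order #5] market_buy(qty=3): fills=#5x#2:3@103; bids=[#4:8@101 #3:2@95] asks=[#2:1@103]
After op 7 [order #6] limit_buy(price=104, qty=4): fills=#6x#2:1@103; bids=[#6:3@104 #4:8@101 #3:2@95] asks=[-]
After op 8 cancel(order #3): fills=none; bids=[#6:3@104 #4:8@101] asks=[-]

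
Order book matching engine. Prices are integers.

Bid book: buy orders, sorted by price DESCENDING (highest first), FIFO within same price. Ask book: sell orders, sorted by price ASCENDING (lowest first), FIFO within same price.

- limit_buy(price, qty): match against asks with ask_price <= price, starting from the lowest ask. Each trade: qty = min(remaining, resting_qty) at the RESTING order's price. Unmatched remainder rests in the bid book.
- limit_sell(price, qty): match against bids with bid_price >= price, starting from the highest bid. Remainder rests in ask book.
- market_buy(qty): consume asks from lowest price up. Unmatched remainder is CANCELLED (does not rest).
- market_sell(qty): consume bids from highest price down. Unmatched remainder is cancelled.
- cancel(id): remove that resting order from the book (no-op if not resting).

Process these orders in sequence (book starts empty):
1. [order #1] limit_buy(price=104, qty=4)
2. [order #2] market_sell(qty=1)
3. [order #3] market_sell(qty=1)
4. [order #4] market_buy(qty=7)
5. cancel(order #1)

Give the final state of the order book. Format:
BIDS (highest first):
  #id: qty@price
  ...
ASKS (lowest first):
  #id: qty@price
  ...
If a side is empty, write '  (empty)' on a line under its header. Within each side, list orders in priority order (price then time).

After op 1 [order #1] limit_buy(price=104, qty=4): fills=none; bids=[#1:4@104] asks=[-]
After op 2 [order #2] market_sell(qty=1): fills=#1x#2:1@104; bids=[#1:3@104] asks=[-]
After op 3 [order #3] market_sell(qty=1): fills=#1x#3:1@104; bids=[#1:2@104] asks=[-]
After op 4 [order #4] market_buy(qty=7): fills=none; bids=[#1:2@104] asks=[-]
After op 5 cancel(order #1): fills=none; bids=[-] asks=[-]

Answer: BIDS (highest first):
  (empty)
ASKS (lowest first):
  (empty)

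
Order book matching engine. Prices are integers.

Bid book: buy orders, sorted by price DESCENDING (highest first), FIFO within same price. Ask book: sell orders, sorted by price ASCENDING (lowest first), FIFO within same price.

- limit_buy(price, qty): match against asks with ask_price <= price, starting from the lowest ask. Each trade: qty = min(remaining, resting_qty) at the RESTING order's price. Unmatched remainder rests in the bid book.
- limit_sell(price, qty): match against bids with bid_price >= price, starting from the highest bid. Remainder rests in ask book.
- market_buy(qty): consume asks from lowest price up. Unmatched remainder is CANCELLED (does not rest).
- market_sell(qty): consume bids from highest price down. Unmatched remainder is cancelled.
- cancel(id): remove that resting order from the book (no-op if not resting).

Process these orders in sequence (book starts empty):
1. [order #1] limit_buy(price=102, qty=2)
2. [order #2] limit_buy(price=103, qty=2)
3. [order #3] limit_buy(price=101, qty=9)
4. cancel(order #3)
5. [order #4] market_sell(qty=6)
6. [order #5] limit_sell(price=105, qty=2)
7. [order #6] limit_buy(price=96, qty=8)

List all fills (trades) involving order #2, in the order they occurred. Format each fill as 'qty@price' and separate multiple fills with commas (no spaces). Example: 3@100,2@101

After op 1 [order #1] limit_buy(price=102, qty=2): fills=none; bids=[#1:2@102] asks=[-]
After op 2 [order #2] limit_buy(price=103, qty=2): fills=none; bids=[#2:2@103 #1:2@102] asks=[-]
After op 3 [order #3] limit_buy(price=101, qty=9): fills=none; bids=[#2:2@103 #1:2@102 #3:9@101] asks=[-]
After op 4 cancel(order #3): fills=none; bids=[#2:2@103 #1:2@102] asks=[-]
After op 5 [order #4] market_sell(qty=6): fills=#2x#4:2@103 #1x#4:2@102; bids=[-] asks=[-]
After op 6 [order #5] limit_sell(price=105, qty=2): fills=none; bids=[-] asks=[#5:2@105]
After op 7 [order #6] limit_buy(price=96, qty=8): fills=none; bids=[#6:8@96] asks=[#5:2@105]

Answer: 2@103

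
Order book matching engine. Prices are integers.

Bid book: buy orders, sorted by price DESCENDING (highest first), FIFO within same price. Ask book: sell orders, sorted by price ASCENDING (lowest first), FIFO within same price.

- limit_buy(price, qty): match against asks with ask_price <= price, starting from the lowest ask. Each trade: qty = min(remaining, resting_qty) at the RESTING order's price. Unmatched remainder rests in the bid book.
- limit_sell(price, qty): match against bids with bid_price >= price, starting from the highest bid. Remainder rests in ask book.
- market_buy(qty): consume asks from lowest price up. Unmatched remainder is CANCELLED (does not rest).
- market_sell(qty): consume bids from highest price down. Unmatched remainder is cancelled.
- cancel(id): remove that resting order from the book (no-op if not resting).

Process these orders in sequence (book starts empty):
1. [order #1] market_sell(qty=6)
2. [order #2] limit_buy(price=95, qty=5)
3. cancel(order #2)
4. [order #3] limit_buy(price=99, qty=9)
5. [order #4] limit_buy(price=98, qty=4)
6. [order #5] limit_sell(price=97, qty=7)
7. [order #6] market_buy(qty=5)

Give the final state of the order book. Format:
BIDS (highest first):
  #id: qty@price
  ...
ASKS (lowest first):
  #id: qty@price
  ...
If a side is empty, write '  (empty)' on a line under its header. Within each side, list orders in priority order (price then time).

Answer: BIDS (highest first):
  #3: 2@99
  #4: 4@98
ASKS (lowest first):
  (empty)

Derivation:
After op 1 [order #1] market_sell(qty=6): fills=none; bids=[-] asks=[-]
After op 2 [order #2] limit_buy(price=95, qty=5): fills=none; bids=[#2:5@95] asks=[-]
After op 3 cancel(order #2): fills=none; bids=[-] asks=[-]
After op 4 [order #3] limit_buy(price=99, qty=9): fills=none; bids=[#3:9@99] asks=[-]
After op 5 [order #4] limit_buy(price=98, qty=4): fills=none; bids=[#3:9@99 #4:4@98] asks=[-]
After op 6 [order #5] limit_sell(price=97, qty=7): fills=#3x#5:7@99; bids=[#3:2@99 #4:4@98] asks=[-]
After op 7 [order #6] market_buy(qty=5): fills=none; bids=[#3:2@99 #4:4@98] asks=[-]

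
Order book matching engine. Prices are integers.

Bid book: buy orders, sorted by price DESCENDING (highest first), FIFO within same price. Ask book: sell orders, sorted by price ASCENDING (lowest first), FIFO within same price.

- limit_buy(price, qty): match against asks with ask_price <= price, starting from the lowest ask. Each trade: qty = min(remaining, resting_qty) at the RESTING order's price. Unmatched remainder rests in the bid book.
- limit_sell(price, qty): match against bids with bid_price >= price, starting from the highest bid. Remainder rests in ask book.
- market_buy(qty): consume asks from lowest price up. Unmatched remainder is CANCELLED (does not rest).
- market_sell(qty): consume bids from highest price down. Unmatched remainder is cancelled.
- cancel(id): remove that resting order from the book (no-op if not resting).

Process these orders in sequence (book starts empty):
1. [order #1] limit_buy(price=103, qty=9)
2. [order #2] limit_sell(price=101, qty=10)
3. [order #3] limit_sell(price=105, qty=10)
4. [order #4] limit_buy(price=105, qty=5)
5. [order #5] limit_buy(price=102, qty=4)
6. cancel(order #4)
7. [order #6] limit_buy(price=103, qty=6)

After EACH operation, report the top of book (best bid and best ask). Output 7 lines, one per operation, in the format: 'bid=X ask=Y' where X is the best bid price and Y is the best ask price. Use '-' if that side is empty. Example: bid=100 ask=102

After op 1 [order #1] limit_buy(price=103, qty=9): fills=none; bids=[#1:9@103] asks=[-]
After op 2 [order #2] limit_sell(price=101, qty=10): fills=#1x#2:9@103; bids=[-] asks=[#2:1@101]
After op 3 [order #3] limit_sell(price=105, qty=10): fills=none; bids=[-] asks=[#2:1@101 #3:10@105]
After op 4 [order #4] limit_buy(price=105, qty=5): fills=#4x#2:1@101 #4x#3:4@105; bids=[-] asks=[#3:6@105]
After op 5 [order #5] limit_buy(price=102, qty=4): fills=none; bids=[#5:4@102] asks=[#3:6@105]
After op 6 cancel(order #4): fills=none; bids=[#5:4@102] asks=[#3:6@105]
After op 7 [order #6] limit_buy(price=103, qty=6): fills=none; bids=[#6:6@103 #5:4@102] asks=[#3:6@105]

Answer: bid=103 ask=-
bid=- ask=101
bid=- ask=101
bid=- ask=105
bid=102 ask=105
bid=102 ask=105
bid=103 ask=105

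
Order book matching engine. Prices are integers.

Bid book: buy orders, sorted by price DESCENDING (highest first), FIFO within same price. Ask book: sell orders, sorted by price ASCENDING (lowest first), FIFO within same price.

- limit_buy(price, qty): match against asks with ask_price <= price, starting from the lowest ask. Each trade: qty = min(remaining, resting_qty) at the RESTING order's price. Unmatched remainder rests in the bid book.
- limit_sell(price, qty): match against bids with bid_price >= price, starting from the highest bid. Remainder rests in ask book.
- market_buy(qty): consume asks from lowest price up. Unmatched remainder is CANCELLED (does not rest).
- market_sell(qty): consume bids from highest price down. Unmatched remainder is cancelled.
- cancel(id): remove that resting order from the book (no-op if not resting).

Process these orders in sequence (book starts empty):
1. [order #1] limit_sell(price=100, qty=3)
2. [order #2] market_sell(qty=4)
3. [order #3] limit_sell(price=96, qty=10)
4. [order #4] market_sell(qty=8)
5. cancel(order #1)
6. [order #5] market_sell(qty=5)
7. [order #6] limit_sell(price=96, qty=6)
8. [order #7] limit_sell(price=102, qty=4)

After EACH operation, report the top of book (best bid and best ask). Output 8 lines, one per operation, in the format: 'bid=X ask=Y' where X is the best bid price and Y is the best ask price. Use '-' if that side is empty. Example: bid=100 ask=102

After op 1 [order #1] limit_sell(price=100, qty=3): fills=none; bids=[-] asks=[#1:3@100]
After op 2 [order #2] market_sell(qty=4): fills=none; bids=[-] asks=[#1:3@100]
After op 3 [order #3] limit_sell(price=96, qty=10): fills=none; bids=[-] asks=[#3:10@96 #1:3@100]
After op 4 [order #4] market_sell(qty=8): fills=none; bids=[-] asks=[#3:10@96 #1:3@100]
After op 5 cancel(order #1): fills=none; bids=[-] asks=[#3:10@96]
After op 6 [order #5] market_sell(qty=5): fills=none; bids=[-] asks=[#3:10@96]
After op 7 [order #6] limit_sell(price=96, qty=6): fills=none; bids=[-] asks=[#3:10@96 #6:6@96]
After op 8 [order #7] limit_sell(price=102, qty=4): fills=none; bids=[-] asks=[#3:10@96 #6:6@96 #7:4@102]

Answer: bid=- ask=100
bid=- ask=100
bid=- ask=96
bid=- ask=96
bid=- ask=96
bid=- ask=96
bid=- ask=96
bid=- ask=96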